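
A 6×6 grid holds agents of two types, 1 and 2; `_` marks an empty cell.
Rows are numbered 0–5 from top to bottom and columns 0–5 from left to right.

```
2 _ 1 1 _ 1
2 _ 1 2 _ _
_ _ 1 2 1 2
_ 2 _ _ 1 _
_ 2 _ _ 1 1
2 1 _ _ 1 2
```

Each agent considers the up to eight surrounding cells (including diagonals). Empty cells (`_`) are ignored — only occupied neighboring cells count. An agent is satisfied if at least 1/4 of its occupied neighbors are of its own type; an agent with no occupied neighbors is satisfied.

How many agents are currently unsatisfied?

5

Row 0: (0,0)2 1/1 ✓ · (0,2)1 2/3 ✓ · (0,3)1 2/3 ✓ · (0,5)1 0/0 ✓
Row 1: (1,0)2 1/1 ✓ · (1,2)1 3/5 ✓ · (1,3)2 1/6 ✗
Row 2: (2,2)1 1/4 ✓ · (2,3)2 1/5 ✗ · (2,4)1 1/4 ✓ · (2,5)2 0/2 ✗
Row 3: (3,1)2 1/2 ✓ · (3,4)1 3/5 ✓
Row 4: (4,1)2 2/3 ✓ · (4,4)1 3/4 ✓ · (4,5)1 3/4 ✓
Row 5: (5,0)2 1/2 ✓ · (5,1)1 0/2 ✗ · (5,4)1 2/3 ✓ · (5,5)2 0/3 ✗
Unsatisfied: (1,3), (2,3), (2,5), (5,1), (5,5) — 5 in total.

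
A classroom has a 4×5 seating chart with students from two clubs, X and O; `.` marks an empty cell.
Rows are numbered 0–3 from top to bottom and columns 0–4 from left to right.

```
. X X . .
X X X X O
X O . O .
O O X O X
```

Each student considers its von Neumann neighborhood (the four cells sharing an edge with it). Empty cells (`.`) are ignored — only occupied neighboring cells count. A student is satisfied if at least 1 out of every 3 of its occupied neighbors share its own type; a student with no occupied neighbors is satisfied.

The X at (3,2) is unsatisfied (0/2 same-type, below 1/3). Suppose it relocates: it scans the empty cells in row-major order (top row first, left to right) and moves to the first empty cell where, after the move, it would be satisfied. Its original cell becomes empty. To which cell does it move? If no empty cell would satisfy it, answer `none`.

Vacating (3,2). Empty cells in order:
  (0,0): 2/2 same-type → satisfied — stop here.

(0,0)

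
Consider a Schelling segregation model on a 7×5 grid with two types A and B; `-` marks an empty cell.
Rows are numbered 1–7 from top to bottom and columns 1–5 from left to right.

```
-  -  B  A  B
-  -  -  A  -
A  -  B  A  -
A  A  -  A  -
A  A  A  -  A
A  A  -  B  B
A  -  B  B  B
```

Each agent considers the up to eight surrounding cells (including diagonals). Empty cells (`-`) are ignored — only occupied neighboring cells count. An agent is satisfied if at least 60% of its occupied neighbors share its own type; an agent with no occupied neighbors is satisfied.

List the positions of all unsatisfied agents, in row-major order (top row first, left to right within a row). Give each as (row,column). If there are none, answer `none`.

Row 1: (1,3)B 0/2 ✗ · (1,4)A 1/3 ✗ · (1,5)B 0/2 ✗
Row 2: (2,4)A 2/5 ✗
Row 3: (3,1)A 2/2 ✓ · (3,3)B 0/4 ✗ · (3,4)A 2/3 ✓
Row 4: (4,1)A 4/4 ✓ · (4,2)A 5/6 ✓ · (4,4)A 3/4 ✓
Row 5: (5,1)A 5/5 ✓ · (5,2)A 6/6 ✓ · (5,3)A 4/5 ✓ · (5,5)A 1/3 ✗
Row 6: (6,1)A 4/4 ✓ · (6,2)A 5/6 ✓ · (6,4)B 4/6 ✓ · (6,5)B 3/4 ✓
Row 7: (7,1)A 2/2 ✓ · (7,3)B 2/3 ✓ · (7,4)B 4/4 ✓ · (7,5)B 3/3 ✓

(1,3), (1,4), (1,5), (2,4), (3,3), (5,5)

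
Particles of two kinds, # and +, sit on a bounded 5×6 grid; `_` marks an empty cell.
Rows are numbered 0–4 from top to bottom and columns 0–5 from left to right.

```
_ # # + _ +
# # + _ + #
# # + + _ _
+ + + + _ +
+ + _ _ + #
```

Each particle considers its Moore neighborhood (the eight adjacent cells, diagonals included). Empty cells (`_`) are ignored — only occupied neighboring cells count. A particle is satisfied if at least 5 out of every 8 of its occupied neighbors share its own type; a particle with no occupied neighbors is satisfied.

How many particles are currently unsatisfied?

(0,1)# 3/4 satisfied
(0,2)# 2/4 not
(0,3)+ 2/3 satisfied
(0,5)+ 1/2 not
(1,0)# 4/4 satisfied
(1,1)# 5/7 satisfied
(1,2)+ 3/7 not
(1,4)+ 3/4 satisfied
(1,5)# 0/2 not
(2,0)# 3/5 not
(2,1)# 3/8 not
(2,2)+ 5/7 satisfied
(2,3)+ 5/5 satisfied
(3,0)+ 3/5 not
(3,1)+ 5/7 satisfied
(3,2)+ 5/6 satisfied
(3,3)+ 4/4 satisfied
(3,5)+ 1/2 not
(4,0)+ 3/3 satisfied
(4,1)+ 4/4 satisfied
(4,4)+ 2/3 satisfied
(4,5)# 0/2 not
Unsatisfied: (0,2), (0,5), (1,2), (1,5), (2,0), (2,1), (3,0), (3,5), (4,5) — 9 in total.

9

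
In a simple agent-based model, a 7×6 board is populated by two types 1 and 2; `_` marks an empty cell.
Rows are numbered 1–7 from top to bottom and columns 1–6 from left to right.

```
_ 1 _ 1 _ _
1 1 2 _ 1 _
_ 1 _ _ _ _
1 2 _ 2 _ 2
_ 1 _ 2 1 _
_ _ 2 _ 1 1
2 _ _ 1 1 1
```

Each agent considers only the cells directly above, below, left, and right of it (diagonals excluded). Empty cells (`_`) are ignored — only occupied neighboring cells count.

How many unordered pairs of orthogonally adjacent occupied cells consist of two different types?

Scan each occupied cell's neighbors to the right and below so each pair is counted once.
From row 1: 0 unlike of 1 pairs (running 0/1).
From row 2: 1 unlike of 3 pairs (running 1/4).
From row 3: 1 unlike of 1 pairs (running 2/5).
From row 4: 2 unlike of 3 pairs (running 4/8).
From row 5: 1 unlike of 2 pairs (running 5/10).
From row 6: 0 unlike of 3 pairs (running 5/13).
From row 7: 0 unlike of 2 pairs (running 5/15).
Total adjacent occupied pairs: 15; unlike-type pairs: 5.

5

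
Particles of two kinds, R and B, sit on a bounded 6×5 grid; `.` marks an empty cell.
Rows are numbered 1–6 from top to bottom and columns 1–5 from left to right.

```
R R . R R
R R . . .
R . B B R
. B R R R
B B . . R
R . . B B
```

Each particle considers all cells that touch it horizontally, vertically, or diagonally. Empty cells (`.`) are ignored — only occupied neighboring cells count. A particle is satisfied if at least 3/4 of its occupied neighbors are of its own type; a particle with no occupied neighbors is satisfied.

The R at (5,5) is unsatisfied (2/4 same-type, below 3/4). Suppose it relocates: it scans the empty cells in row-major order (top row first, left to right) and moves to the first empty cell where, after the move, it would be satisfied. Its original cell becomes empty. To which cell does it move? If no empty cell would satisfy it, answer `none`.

Vacating (5,5). Empty cells in order:
  (1,3): 3/3 same-type → satisfied — stop here.

(1,3)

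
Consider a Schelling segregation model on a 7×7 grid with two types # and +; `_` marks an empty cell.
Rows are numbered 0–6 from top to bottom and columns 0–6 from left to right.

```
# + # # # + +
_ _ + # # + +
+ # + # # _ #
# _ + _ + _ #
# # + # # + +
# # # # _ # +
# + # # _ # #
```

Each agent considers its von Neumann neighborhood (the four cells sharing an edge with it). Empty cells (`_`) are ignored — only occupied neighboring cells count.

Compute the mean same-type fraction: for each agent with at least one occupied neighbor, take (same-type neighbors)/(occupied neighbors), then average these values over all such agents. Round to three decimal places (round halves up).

0.559

(0,0)# 0/1
(0,1)+ 0/2
(0,2)# 1/3
(0,3)# 3/3
(0,4)# 2/3
(0,5)+ 2/3
(0,6)+ 2/2
(1,2)+ 1/3
(1,3)# 3/4
(1,4)# 3/4
(1,5)+ 2/3
(1,6)+ 2/3
(2,0)+ 0/2
(2,1)# 0/2
(2,2)+ 2/4
(2,3)# 2/3
(2,4)# 2/3
(2,6)# 1/2
(3,0)# 1/2
(3,2)+ 2/2
(3,4)+ 0/2
(3,6)# 1/2
(4,0)# 3/3
(4,1)# 2/3
(4,2)+ 1/4
(4,3)# 2/3
(4,4)# 1/3
(4,5)+ 1/3
(4,6)+ 2/3
(5,0)# 3/3
(5,1)# 3/4
(5,2)# 3/4
(5,3)# 3/3
(5,5)# 1/3
(5,6)+ 1/3
(6,0)# 1/2
(6,1)+ 0/3
(6,2)# 2/3
(6,3)# 2/2
(6,5)# 2/2
(6,6)# 1/2
Sum over 41 agents: 0/1 + 0/2 + 1/3 + 3/3 + 2/3 + 2/3 + 2/2 + 1/3 + 3/4 + 3/4 + 2/3 + 2/3 + 0/2 + 0/2 + 2/4 + 2/3 + 2/3 + 1/2 + 1/2 + 2/2 + 0/2 + 1/2 + 3/3 + 2/3 + 1/4 + 2/3 + 1/3 + 1/3 + 2/3 + 3/3 + 3/4 + 3/4 + 3/3 + 1/3 + 1/3 + 1/2 + 0/3 + 2/3 + 2/2 + 2/2 + 1/2 = 275/12; mean = 275/12 ÷ 41 = 275/492 = 0.558943… → 0.559.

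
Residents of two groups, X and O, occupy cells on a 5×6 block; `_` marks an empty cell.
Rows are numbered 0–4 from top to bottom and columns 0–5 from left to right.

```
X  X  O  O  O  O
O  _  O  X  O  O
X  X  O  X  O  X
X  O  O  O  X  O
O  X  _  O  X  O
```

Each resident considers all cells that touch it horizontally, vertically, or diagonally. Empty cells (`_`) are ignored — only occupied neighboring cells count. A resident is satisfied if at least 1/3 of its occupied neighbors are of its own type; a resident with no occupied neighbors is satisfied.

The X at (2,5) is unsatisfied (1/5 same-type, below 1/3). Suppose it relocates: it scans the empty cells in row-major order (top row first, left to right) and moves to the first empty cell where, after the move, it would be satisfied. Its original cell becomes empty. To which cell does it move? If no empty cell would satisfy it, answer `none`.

Vacating (2,5). Empty cells in order:
  (1,1): 4/8 same-type → satisfied — stop here.

(1,1)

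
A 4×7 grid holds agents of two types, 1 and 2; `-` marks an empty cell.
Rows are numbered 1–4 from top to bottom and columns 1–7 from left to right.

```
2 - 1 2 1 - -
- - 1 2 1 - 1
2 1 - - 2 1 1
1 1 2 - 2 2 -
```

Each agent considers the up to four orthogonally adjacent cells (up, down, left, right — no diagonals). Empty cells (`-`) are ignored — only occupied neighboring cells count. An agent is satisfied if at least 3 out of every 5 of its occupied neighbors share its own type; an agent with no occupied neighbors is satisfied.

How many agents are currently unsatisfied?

13

(1,1)2 0/0 ✓
(1,3)1 1/2 ✗
(1,4)2 1/3 ✗
(1,5)1 1/2 ✗
(2,3)1 1/2 ✗
(2,4)2 1/3 ✗
(2,5)1 1/3 ✗
(2,7)1 1/1 ✓
(3,1)2 0/2 ✗
(3,2)1 1/2 ✗
(3,5)2 1/3 ✗
(3,6)1 1/3 ✗
(3,7)1 2/2 ✓
(4,1)1 1/2 ✗
(4,2)1 2/3 ✓
(4,3)2 0/1 ✗
(4,5)2 2/2 ✓
(4,6)2 1/2 ✗
Unsatisfied: (1,3), (1,4), (1,5), (2,3), (2,4), (2,5), (3,1), (3,2), (3,5), (3,6), (4,1), (4,3), (4,6) — 13 in total.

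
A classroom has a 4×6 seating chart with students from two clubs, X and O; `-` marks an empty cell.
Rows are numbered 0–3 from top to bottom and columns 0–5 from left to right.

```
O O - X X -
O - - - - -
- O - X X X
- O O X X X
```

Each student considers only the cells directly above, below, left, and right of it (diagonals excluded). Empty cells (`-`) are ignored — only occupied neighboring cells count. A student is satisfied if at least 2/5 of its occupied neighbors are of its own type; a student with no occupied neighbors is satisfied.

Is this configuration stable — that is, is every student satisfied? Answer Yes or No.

Row 0: (0,0)O 2/2 ✓ · (0,1)O 1/1 ✓ · (0,3)X 1/1 ✓ · (0,4)X 1/1 ✓
Row 1: (1,0)O 1/1 ✓
Row 2: (2,1)O 1/1 ✓ · (2,3)X 2/2 ✓ · (2,4)X 3/3 ✓ · (2,5)X 2/2 ✓
Row 3: (3,1)O 2/2 ✓ · (3,2)O 1/2 ✓ · (3,3)X 2/3 ✓ · (3,4)X 3/3 ✓ · (3,5)X 2/2 ✓
All meet the threshold, so the configuration is stable.

Yes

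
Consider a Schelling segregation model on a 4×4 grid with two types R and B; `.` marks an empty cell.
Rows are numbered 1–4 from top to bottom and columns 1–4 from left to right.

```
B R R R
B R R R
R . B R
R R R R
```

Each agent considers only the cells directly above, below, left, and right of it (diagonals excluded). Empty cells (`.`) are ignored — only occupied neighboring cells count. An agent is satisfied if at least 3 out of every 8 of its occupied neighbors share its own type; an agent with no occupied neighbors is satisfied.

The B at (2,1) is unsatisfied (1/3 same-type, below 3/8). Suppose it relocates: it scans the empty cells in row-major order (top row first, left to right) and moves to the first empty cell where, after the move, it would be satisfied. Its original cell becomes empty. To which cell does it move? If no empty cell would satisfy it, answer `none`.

Vacating (2,1). Empty cells in order:
  (3,2): 1/4 same-type → still unsatisfied.

none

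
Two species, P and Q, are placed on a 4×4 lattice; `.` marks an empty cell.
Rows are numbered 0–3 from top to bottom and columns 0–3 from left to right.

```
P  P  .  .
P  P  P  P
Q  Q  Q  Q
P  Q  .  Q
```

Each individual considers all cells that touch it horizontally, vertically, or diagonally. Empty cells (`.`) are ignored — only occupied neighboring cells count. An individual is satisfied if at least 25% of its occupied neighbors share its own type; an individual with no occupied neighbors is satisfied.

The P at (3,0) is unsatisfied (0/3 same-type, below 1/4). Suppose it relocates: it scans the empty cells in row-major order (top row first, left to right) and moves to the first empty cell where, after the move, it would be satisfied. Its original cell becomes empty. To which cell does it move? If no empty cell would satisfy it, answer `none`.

Vacating (3,0). Empty cells in order:
  (0,2): 4/4 same-type → satisfied — stop here.

(0,2)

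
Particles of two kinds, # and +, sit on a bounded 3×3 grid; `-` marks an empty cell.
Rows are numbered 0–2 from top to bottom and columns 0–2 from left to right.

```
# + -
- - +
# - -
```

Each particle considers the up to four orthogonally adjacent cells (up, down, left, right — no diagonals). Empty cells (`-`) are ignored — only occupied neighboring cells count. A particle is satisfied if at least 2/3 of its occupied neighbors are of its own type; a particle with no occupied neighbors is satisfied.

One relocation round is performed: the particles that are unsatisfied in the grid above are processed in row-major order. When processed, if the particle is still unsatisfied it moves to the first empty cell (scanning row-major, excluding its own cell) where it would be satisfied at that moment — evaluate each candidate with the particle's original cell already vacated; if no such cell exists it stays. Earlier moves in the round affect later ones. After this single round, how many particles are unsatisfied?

0

Initially unsatisfied (in order): (0,0), (0,1).
  (0,0) → (1,0).
  (0,1): now satisfied by earlier moves; stays.
Resulting grid:
- + -
# - +
# - -
All satisfied now.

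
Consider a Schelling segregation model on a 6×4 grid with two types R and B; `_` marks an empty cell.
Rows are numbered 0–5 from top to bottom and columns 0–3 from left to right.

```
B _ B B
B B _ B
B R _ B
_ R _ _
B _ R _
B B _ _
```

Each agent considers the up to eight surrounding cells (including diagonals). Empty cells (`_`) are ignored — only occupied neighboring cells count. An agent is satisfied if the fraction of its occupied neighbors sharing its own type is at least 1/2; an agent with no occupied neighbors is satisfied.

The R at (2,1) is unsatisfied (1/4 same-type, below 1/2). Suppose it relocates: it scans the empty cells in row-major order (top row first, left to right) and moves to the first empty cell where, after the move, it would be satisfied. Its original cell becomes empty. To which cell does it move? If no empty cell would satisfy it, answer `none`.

(3,2)

Vacating (2,1). Empty cells in order:
  (0,1): 0/4 same-type → still unsatisfied.
  (1,2): 0/5 same-type → still unsatisfied.
  (2,2): 1/4 same-type → still unsatisfied.
  (3,0): 1/3 same-type → still unsatisfied.
  (3,2): 2/3 same-type → satisfied — stop here.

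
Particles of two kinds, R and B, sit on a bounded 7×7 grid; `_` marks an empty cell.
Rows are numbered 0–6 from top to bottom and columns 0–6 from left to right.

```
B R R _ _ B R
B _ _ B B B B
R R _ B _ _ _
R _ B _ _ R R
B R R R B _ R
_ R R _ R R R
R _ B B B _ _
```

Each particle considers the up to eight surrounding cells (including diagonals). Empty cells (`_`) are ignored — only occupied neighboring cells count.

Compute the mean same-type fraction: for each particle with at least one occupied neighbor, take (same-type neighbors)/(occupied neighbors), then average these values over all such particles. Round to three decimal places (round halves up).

0.586

(0,0)B 1/2
(0,1)R 1/3
(0,2)R 1/2
(0,5)B 3/4
(0,6)R 0/3
(1,0)B 1/4
(1,3)B 2/3
(1,4)B 4/4
(1,5)B 3/4
(1,6)B 2/3
(2,0)R 2/3
(2,1)R 2/4
(2,3)B 3/3
(3,0)R 3/4
(3,2)B 1/5
(3,5)R 2/3
(3,6)R 2/2
(4,0)B 0/3
(4,1)R 4/6
(4,2)R 4/5
(4,3)R 3/5
(4,4)B 0/4
(4,6)R 4/4
(5,1)R 4/6
(5,2)R 4/6
(5,4)R 2/5
(5,5)R 3/5
(5,6)R 2/2
(6,0)R 1/1
(6,2)B 1/3
(6,3)B 2/4
(6,4)B 1/3
Sum over 32 particles: 1/2 + 1/3 + 1/2 + 3/4 + 0/3 + 1/4 + 2/3 + 4/4 + 3/4 + 2/3 + 2/3 + 2/4 + 3/3 + 3/4 + 1/5 + 2/3 + 2/2 + 0/3 + 4/6 + 4/5 + 3/5 + 0/4 + 4/4 + 4/6 + 4/6 + 2/5 + 3/5 + 2/2 + 1/1 + 1/3 + 2/4 + 1/3 = 563/30; mean = 563/30 ÷ 32 = 563/960 = 0.586458… → 0.586.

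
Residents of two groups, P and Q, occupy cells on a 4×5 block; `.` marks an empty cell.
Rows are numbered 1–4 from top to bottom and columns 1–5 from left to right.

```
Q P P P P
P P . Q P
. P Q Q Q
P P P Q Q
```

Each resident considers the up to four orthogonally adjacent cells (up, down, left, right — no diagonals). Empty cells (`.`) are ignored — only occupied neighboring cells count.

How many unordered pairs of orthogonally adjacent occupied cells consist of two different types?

Scan each occupied cell's neighbors to the right and below so each pair is counted once.
From row 1: 3 unlike of 8 pairs (running 3/8).
From row 2: 2 unlike of 5 pairs (running 5/13).
From row 3: 2 unlike of 7 pairs (running 7/20).
From row 4: 1 unlike of 4 pairs (running 8/24).
Total adjacent occupied pairs: 24; unlike-type pairs: 8.

8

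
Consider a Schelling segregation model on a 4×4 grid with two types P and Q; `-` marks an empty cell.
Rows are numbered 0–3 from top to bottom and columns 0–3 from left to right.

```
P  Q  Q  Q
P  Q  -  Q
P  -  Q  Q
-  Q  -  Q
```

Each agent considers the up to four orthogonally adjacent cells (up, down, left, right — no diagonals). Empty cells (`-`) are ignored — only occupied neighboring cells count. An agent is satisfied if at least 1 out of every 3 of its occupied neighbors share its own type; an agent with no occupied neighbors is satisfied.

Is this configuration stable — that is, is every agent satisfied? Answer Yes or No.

(0,0)P 1/2 ok
(0,1)Q 2/3 ok
(0,2)Q 2/2 ok
(0,3)Q 2/2 ok
(1,0)P 2/3 ok
(1,1)Q 1/2 ok
(1,3)Q 2/2 ok
(2,0)P 1/1 ok
(2,2)Q 1/1 ok
(2,3)Q 3/3 ok
(3,1)Q 0/0 ok
(3,3)Q 1/1 ok
All meet the threshold, so the configuration is stable.

Yes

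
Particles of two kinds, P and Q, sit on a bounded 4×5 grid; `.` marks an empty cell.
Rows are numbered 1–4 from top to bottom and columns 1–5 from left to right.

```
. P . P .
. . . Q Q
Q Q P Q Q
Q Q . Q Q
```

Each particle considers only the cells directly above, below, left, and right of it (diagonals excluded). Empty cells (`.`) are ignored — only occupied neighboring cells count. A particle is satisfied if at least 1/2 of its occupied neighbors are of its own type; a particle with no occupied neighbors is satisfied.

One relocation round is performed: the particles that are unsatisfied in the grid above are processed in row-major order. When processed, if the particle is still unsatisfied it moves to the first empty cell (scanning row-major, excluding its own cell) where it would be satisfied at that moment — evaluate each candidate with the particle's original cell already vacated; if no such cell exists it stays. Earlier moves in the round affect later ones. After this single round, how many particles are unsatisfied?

Initially unsatisfied (in order): (1,4), (3,3).
  (1,4) → (1,1).
  (3,3) → (1,3).
Resulting grid:
P P P . .
. . . Q Q
Q Q . Q Q
Q Q . Q Q
All satisfied now.

0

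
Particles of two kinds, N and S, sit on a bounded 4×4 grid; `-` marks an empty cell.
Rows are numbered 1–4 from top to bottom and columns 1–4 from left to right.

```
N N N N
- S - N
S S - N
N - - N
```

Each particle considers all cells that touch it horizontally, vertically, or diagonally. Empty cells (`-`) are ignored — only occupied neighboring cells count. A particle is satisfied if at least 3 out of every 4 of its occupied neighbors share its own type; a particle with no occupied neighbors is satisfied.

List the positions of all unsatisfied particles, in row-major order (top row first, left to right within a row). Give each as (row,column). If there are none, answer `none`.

(1,1), (1,2), (2,2), (3,1), (3,2), (4,1)

Row 1: (1,1)N 1/2 ✗ · (1,2)N 2/3 ✗ · (1,3)N 3/4 ✓ · (1,4)N 2/2 ✓
Row 2: (2,2)S 2/5 ✗ · (2,4)N 3/3 ✓
Row 3: (3,1)S 2/3 ✗ · (3,2)S 2/3 ✗ · (3,4)N 2/2 ✓
Row 4: (4,1)N 0/2 ✗ · (4,4)N 1/1 ✓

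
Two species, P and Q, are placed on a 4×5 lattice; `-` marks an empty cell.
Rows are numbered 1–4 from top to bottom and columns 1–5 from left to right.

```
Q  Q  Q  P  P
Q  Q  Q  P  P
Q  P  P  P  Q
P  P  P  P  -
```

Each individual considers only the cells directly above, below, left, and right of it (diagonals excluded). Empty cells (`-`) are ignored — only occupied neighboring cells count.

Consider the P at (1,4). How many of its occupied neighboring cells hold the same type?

Occupied neighbors of (1,4): (2,4)=P, (1,3)=Q, (1,5)=P.
Same type (P): 2 of 3.

2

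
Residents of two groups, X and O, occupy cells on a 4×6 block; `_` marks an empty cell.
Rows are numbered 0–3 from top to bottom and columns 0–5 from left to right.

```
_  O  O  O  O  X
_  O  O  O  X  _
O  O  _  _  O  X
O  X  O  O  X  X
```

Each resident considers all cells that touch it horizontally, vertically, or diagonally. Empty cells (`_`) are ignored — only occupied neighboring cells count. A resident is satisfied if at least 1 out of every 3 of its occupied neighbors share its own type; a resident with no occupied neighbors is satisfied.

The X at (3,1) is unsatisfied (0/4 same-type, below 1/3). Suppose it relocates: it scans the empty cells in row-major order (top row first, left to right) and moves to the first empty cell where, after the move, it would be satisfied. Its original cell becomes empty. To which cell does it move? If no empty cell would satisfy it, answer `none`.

Vacating (3,1). Empty cells in order:
  (0,0): 0/2 same-type → still unsatisfied.
  (1,0): 0/4 same-type → still unsatisfied.
  (1,5): 3/5 same-type → satisfied — stop here.

(1,5)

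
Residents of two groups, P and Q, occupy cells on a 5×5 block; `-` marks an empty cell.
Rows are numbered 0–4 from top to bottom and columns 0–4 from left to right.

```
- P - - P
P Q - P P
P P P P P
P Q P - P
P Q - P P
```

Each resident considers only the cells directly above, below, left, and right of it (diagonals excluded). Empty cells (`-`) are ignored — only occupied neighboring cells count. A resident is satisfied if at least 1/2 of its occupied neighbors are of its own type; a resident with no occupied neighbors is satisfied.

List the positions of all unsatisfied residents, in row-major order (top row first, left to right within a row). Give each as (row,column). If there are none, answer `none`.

(0,1), (1,1), (3,1)

Row 0: (0,1)P 0/1 ✗ · (0,4)P 1/1 ✓
Row 1: (1,0)P 1/2 ✓ · (1,1)Q 0/3 ✗ · (1,3)P 2/2 ✓ · (1,4)P 3/3 ✓
Row 2: (2,0)P 3/3 ✓ · (2,1)P 2/4 ✓ · (2,2)P 3/3 ✓ · (2,3)P 3/3 ✓ · (2,4)P 3/3 ✓
Row 3: (3,0)P 2/3 ✓ · (3,1)Q 1/4 ✗ · (3,2)P 1/2 ✓ · (3,4)P 2/2 ✓
Row 4: (4,0)P 1/2 ✓ · (4,1)Q 1/2 ✓ · (4,3)P 1/1 ✓ · (4,4)P 2/2 ✓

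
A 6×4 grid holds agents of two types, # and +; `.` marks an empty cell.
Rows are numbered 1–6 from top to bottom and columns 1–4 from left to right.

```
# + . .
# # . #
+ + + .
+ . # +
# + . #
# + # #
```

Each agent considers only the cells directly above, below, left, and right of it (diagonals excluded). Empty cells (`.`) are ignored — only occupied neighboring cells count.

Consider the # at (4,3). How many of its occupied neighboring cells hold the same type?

Occupied neighbors of (4,3): (3,3)=+, (4,4)=+.
Same type (#): 0 of 2.

0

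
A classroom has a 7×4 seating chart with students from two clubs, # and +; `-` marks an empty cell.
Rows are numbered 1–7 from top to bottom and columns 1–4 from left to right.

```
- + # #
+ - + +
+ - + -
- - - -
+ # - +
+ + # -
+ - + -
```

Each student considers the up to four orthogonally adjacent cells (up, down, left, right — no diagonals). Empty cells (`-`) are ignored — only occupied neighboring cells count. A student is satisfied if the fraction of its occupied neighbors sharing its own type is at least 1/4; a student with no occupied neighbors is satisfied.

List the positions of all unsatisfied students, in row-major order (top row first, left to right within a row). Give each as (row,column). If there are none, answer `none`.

(1,2), (5,2), (6,3), (7,3)

(1,2)+ 0/1 unhappy
(1,3)# 1/3 ok
(1,4)# 1/2 ok
(2,1)+ 1/1 ok
(2,3)+ 2/3 ok
(2,4)+ 1/2 ok
(3,1)+ 1/1 ok
(3,3)+ 1/1 ok
(5,1)+ 1/2 ok
(5,2)# 0/2 unhappy
(5,4)+ 0/0 ok
(6,1)+ 3/3 ok
(6,2)+ 1/3 ok
(6,3)# 0/2 unhappy
(7,1)+ 1/1 ok
(7,3)+ 0/1 unhappy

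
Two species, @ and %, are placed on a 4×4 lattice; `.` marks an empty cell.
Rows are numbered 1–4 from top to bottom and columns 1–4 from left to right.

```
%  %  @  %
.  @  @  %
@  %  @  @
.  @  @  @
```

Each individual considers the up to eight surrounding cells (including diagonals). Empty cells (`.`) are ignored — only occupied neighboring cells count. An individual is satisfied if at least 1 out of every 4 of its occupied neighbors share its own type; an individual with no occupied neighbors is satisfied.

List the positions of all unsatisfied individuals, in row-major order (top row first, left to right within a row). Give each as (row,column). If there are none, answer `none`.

(2,4), (3,2)

(1,1)% 1/2 ✓
(1,2)% 1/4 ✓
(1,3)@ 2/5 ✓
(1,4)% 1/3 ✓
(2,2)@ 4/7 ✓
(2,3)@ 4/8 ✓
(2,4)% 1/5 ✗
(3,1)@ 2/3 ✓
(3,2)% 0/6 ✗
(3,3)@ 6/8 ✓
(3,4)@ 4/5 ✓
(4,2)@ 3/4 ✓
(4,3)@ 4/5 ✓
(4,4)@ 3/3 ✓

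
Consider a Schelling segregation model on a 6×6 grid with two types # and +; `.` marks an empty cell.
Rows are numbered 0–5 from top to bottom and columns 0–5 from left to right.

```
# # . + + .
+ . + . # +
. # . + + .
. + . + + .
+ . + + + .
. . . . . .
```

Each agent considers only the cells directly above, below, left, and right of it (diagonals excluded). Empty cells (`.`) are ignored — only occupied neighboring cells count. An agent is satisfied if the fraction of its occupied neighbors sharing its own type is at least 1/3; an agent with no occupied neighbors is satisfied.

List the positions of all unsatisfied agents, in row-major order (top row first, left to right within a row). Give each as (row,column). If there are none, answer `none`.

(1,0), (1,4), (1,5), (2,1), (3,1)

(0,0)# 1/2 ✓
(0,1)# 1/1 ✓
(0,3)+ 1/1 ✓
(0,4)+ 1/2 ✓
(1,0)+ 0/1 ✗
(1,2)+ 0/0 ✓
(1,4)# 0/3 ✗
(1,5)+ 0/1 ✗
(2,1)# 0/1 ✗
(2,3)+ 2/2 ✓
(2,4)+ 2/3 ✓
(3,1)+ 0/1 ✗
(3,3)+ 3/3 ✓
(3,4)+ 3/3 ✓
(4,0)+ 0/0 ✓
(4,2)+ 1/1 ✓
(4,3)+ 3/3 ✓
(4,4)+ 2/2 ✓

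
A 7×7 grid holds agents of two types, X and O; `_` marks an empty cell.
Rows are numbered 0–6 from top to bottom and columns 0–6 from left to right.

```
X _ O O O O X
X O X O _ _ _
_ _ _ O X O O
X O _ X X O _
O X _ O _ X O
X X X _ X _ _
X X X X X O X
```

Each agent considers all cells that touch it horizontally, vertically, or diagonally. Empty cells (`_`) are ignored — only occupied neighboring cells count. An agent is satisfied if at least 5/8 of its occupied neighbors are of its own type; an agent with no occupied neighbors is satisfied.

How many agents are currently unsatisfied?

21

Row 0: (0,0)X 1/2 not · (0,2)O 3/4 satisfied · (0,3)O 3/4 satisfied · (0,4)O 3/3 satisfied · (0,5)O 1/2 not · (0,6)X 0/1 not
Row 1: (1,0)X 1/2 not · (1,1)O 1/4 not · (1,2)X 0/5 not · (1,3)O 4/6 satisfied
Row 2: (2,3)O 1/5 not · (2,4)X 2/6 not · (2,5)O 2/4 not · (2,6)O 2/2 satisfied
Row 3: (3,0)X 1/3 not · (3,1)O 1/3 not · (3,3)X 2/4 not · (3,4)X 3/7 not · (3,5)O 3/6 not
Row 4: (4,0)O 1/5 not · (4,1)X 4/6 satisfied · (4,3)O 0/4 not · (4,5)X 2/4 not · (4,6)O 1/2 not
Row 5: (5,0)X 4/5 satisfied · (5,1)X 6/7 satisfied · (5,2)X 5/6 satisfied · (5,4)X 3/5 not
Row 6: (6,0)X 3/3 satisfied · (6,1)X 5/5 satisfied · (6,2)X 4/4 satisfied · (6,3)X 4/4 satisfied · (6,4)X 2/3 satisfied · (6,5)O 0/3 not · (6,6)X 0/1 not
Unsatisfied: (0,0), (0,5), (0,6), (1,0), (1,1), (1,2), (2,3), (2,4), (2,5), (3,0), (3,1), (3,3), (3,4), (3,5), (4,0), (4,3), (4,5), (4,6), (5,4), (6,5), (6,6) — 21 in total.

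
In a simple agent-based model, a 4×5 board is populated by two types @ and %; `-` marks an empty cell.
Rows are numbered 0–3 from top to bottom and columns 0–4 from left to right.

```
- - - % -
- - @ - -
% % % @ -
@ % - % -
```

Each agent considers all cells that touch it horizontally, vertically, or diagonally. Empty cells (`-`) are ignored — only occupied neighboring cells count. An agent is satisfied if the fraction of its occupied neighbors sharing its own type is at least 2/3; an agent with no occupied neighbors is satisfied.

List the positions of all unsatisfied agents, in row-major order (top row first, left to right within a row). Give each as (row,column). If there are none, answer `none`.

Row 0: (0,3)% 0/1 ✗
Row 1: (1,2)@ 1/4 ✗
Row 2: (2,0)% 2/3 ✓ · (2,1)% 3/5 ✗ · (2,2)% 3/5 ✗ · (2,3)@ 1/3 ✗
Row 3: (3,0)@ 0/3 ✗ · (3,1)% 3/4 ✓ · (3,3)% 1/2 ✗

(0,3), (1,2), (2,1), (2,2), (2,3), (3,0), (3,3)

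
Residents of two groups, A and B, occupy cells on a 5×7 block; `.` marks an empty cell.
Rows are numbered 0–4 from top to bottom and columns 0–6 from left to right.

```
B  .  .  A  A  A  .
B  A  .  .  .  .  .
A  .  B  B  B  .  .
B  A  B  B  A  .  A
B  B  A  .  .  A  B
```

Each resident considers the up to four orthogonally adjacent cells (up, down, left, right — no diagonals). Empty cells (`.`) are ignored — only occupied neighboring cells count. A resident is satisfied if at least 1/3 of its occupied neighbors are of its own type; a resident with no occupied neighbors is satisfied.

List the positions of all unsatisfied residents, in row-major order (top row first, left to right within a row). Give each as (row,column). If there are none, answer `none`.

(1,1), (2,0), (3,1), (3,4), (3,6), (4,2), (4,5), (4,6)

(0,0)B 1/1 satisfied
(0,3)A 1/1 satisfied
(0,4)A 2/2 satisfied
(0,5)A 1/1 satisfied
(1,0)B 1/3 satisfied
(1,1)A 0/1 not
(2,0)A 0/2 not
(2,2)B 2/2 satisfied
(2,3)B 3/3 satisfied
(2,4)B 1/2 satisfied
(3,0)B 1/3 satisfied
(3,1)A 0/3 not
(3,2)B 2/4 satisfied
(3,3)B 2/3 satisfied
(3,4)A 0/2 not
(3,6)A 0/1 not
(4,0)B 2/2 satisfied
(4,1)B 1/3 satisfied
(4,2)A 0/2 not
(4,5)A 0/1 not
(4,6)B 0/2 not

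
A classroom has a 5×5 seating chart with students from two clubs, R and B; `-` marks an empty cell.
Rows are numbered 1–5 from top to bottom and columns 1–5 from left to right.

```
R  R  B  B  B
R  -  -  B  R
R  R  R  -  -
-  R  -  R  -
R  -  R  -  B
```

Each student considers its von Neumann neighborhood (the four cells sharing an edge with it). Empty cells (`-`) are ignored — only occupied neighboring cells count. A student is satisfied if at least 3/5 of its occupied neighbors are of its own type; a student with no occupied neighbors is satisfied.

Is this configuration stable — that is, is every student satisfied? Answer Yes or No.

Row 1: (1,1)R 2/2 ok · (1,2)R 1/2 unhappy · (1,3)B 1/2 unhappy · (1,4)B 3/3 ok · (1,5)B 1/2 unhappy
Row 2: (2,1)R 2/2 ok · (2,4)B 1/2 unhappy · (2,5)R 0/2 unhappy
Row 3: (3,1)R 2/2 ok · (3,2)R 3/3 ok · (3,3)R 1/1 ok
Row 4: (4,2)R 1/1 ok · (4,4)R 0/0 ok
Row 5: (5,1)R 0/0 ok · (5,3)R 0/0 ok · (5,5)B 0/0 ok
For instance (1,2) has only 1/2 same-type neighbors, below 3/5.

No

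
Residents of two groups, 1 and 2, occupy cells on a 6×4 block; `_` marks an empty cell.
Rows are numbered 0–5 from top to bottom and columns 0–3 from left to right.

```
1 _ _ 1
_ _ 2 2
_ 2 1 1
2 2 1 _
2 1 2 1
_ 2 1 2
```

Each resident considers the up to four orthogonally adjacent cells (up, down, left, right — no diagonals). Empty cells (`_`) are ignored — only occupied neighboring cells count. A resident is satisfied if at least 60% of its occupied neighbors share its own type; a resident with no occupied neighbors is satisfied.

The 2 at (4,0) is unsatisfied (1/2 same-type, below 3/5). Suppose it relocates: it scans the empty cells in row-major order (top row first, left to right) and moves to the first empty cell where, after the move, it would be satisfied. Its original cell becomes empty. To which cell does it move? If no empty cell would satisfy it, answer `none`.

(1,1)

Vacating (4,0). Empty cells in order:
  (0,1): 0/1 same-type → still unsatisfied.
  (0,2): 1/2 same-type → still unsatisfied.
  (1,0): 0/1 same-type → still unsatisfied.
  (1,1): 2/2 same-type → satisfied — stop here.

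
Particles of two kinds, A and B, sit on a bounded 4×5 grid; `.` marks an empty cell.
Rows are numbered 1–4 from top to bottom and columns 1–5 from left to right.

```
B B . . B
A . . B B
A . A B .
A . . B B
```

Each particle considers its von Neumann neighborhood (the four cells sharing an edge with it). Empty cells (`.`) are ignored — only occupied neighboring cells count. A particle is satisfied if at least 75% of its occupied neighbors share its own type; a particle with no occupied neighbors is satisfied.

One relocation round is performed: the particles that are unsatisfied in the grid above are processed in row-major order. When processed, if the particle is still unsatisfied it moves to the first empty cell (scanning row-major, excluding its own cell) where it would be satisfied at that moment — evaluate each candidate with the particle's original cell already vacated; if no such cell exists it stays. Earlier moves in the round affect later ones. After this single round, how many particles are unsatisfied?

0

Initially unsatisfied (in order): (1,1), (2,1), (3,3), (3,4).
  (1,1) → (1,3).
  (2,1): now satisfied by earlier moves; stays.
  (3,3) → (3,2).
  (3,4): now satisfied by earlier moves; stays.
Resulting grid:
. B B . B
A . . B B
A A . B .
A . . B B
All satisfied now.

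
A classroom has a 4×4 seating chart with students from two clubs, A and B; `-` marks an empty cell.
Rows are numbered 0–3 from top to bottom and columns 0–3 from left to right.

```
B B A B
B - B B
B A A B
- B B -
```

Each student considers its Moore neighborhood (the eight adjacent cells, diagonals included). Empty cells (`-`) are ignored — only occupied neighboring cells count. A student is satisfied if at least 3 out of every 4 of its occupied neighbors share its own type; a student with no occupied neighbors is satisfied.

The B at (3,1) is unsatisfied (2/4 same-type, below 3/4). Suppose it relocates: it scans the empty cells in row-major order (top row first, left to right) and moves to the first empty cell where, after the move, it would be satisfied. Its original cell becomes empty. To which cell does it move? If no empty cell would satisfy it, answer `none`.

none

Vacating (3,1). Empty cells in order:
  (1,1): 5/8 same-type → still unsatisfied.
  (3,0): 1/2 same-type → still unsatisfied.
  (3,3): 2/3 same-type → still unsatisfied.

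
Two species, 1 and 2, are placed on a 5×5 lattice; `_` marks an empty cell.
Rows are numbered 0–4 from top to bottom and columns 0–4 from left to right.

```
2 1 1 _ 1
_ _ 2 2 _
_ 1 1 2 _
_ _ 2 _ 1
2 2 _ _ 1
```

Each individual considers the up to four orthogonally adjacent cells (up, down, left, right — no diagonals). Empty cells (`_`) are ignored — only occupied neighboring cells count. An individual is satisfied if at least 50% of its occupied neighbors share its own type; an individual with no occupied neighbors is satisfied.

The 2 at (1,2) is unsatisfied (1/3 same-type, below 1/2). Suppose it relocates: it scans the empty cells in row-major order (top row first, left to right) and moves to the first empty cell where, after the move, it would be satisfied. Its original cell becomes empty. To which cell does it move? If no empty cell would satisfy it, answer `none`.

(1,0)

Vacating (1,2). Empty cells in order:
  (0,3): 1/3 same-type → still unsatisfied.
  (1,0): 1/1 same-type → satisfied — stop here.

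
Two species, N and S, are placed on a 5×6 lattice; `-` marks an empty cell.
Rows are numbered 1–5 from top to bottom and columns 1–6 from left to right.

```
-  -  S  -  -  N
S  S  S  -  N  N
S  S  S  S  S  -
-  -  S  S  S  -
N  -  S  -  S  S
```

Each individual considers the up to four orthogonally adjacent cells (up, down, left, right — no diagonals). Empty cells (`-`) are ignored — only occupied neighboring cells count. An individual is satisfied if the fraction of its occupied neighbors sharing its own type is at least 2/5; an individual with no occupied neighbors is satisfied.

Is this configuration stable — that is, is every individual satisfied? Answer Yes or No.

Yes

(1,3)S 1/1 ok
(1,6)N 1/1 ok
(2,1)S 2/2 ok
(2,2)S 3/3 ok
(2,3)S 3/3 ok
(2,5)N 1/2 ok
(2,6)N 2/2 ok
(3,1)S 2/2 ok
(3,2)S 3/3 ok
(3,3)S 4/4 ok
(3,4)S 3/3 ok
(3,5)S 2/3 ok
(4,3)S 3/3 ok
(4,4)S 3/3 ok
(4,5)S 3/3 ok
(5,1)N 0/0 ok
(5,3)S 1/1 ok
(5,5)S 2/2 ok
(5,6)S 1/1 ok
All meet the threshold, so the configuration is stable.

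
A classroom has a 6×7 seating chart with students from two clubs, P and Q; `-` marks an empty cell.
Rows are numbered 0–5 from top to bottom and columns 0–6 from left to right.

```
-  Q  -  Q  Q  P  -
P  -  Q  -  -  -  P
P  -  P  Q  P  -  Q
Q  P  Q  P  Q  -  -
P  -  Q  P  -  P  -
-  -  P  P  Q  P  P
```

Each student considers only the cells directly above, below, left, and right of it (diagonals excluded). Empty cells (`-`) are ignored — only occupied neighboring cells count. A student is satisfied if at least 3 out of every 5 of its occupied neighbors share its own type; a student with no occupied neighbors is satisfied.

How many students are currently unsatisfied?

18

(0,1)Q 0/0 ✓
(0,3)Q 1/1 ✓
(0,4)Q 1/2 ✗
(0,5)P 0/1 ✗
(1,0)P 1/1 ✓
(1,2)Q 0/1 ✗
(1,6)P 0/1 ✗
(2,0)P 1/2 ✗
(2,2)P 0/3 ✗
(2,3)Q 0/3 ✗
(2,4)P 0/2 ✗
(2,6)Q 0/1 ✗
(3,0)Q 0/3 ✗
(3,1)P 0/2 ✗
(3,2)Q 1/4 ✗
(3,3)P 1/4 ✗
(3,4)Q 0/2 ✗
(4,0)P 0/1 ✗
(4,2)Q 1/3 ✗
(4,3)P 2/3 ✓
(4,5)P 1/1 ✓
(5,2)P 1/2 ✗
(5,3)P 2/3 ✓
(5,4)Q 0/2 ✗
(5,5)P 2/3 ✓
(5,6)P 1/1 ✓
Unsatisfied: (0,4), (0,5), (1,2), (1,6), (2,0), (2,2), (2,3), (2,4), (2,6), (3,0), (3,1), (3,2), (3,3), (3,4), (4,0), (4,2), (5,2), (5,4) — 18 in total.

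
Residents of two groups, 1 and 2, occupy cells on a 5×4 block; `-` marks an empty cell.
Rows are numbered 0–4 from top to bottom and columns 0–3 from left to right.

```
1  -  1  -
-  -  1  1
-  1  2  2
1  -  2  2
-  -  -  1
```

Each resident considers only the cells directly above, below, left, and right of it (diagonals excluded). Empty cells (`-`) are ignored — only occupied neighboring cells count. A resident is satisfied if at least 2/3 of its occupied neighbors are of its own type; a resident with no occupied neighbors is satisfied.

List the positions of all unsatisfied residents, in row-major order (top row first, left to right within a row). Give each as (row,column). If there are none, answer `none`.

(1,3), (2,1), (2,2), (4,3)

Row 0: (0,0)1 0/0 ok · (0,2)1 1/1 ok
Row 1: (1,2)1 2/3 ok · (1,3)1 1/2 unhappy
Row 2: (2,1)1 0/1 unhappy · (2,2)2 2/4 unhappy · (2,3)2 2/3 ok
Row 3: (3,0)1 0/0 ok · (3,2)2 2/2 ok · (3,3)2 2/3 ok
Row 4: (4,3)1 0/1 unhappy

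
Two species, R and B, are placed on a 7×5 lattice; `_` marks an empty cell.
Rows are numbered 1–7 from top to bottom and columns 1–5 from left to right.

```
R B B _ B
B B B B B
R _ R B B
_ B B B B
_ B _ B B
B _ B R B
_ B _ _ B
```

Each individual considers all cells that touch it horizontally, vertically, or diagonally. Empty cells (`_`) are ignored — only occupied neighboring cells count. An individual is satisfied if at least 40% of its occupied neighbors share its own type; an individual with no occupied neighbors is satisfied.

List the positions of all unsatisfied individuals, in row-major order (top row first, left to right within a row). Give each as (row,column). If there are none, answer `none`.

(1,1), (3,1), (3,3), (6,4)

Row 1: (1,1)R 0/3 unhappy · (1,2)B 4/5 ok · (1,3)B 4/4 ok · (1,5)B 2/2 ok
Row 2: (2,1)B 2/4 ok · (2,2)B 4/7 ok · (2,3)B 5/6 ok · (2,4)B 6/7 ok · (2,5)B 4/4 ok
Row 3: (3,1)R 0/3 unhappy · (3,3)R 0/7 unhappy · (3,4)B 7/8 ok · (3,5)B 5/5 ok
Row 4: (4,2)B 2/4 ok · (4,3)B 5/6 ok · (4,4)B 6/7 ok · (4,5)B 5/5 ok
Row 5: (5,2)B 4/4 ok · (5,4)B 6/7 ok · (5,5)B 4/5 ok
Row 6: (6,1)B 2/2 ok · (6,3)B 3/4 ok · (6,4)R 0/5 unhappy · (6,5)B 3/4 ok
Row 7: (7,2)B 2/2 ok · (7,5)B 1/2 ok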